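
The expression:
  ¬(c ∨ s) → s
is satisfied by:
  {c: True, s: True}
  {c: True, s: False}
  {s: True, c: False}


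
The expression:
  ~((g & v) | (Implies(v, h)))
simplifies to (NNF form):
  v & ~g & ~h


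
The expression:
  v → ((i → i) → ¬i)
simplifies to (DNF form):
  ¬i ∨ ¬v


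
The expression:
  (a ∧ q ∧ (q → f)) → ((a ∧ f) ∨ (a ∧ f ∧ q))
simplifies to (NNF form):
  True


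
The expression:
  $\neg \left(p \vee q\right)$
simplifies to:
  $\neg p \wedge \neg q$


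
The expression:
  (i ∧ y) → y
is always true.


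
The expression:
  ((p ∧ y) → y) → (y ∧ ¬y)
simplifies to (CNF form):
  False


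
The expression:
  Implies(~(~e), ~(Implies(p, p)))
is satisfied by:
  {e: False}


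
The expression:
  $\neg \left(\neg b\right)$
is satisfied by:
  {b: True}


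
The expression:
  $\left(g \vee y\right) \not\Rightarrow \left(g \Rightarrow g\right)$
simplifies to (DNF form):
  $\text{False}$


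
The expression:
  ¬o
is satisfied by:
  {o: False}


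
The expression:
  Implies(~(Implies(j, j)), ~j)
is always true.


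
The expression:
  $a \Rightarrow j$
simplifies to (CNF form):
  $j \vee \neg a$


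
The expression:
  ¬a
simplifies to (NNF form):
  ¬a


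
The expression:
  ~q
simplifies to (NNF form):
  ~q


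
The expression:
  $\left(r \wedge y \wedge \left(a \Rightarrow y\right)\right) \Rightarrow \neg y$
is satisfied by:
  {y: False, r: False}
  {r: True, y: False}
  {y: True, r: False}


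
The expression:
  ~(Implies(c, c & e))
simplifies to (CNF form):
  c & ~e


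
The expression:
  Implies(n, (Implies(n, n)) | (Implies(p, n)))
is always true.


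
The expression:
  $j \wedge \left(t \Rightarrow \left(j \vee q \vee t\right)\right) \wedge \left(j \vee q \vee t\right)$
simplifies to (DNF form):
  $j$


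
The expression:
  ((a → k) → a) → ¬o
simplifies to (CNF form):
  ¬a ∨ ¬o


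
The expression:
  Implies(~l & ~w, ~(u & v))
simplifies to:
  l | w | ~u | ~v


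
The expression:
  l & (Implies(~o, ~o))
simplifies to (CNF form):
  l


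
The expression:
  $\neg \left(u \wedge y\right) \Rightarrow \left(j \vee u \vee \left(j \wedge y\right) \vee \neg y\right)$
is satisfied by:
  {u: True, j: True, y: False}
  {u: True, j: False, y: False}
  {j: True, u: False, y: False}
  {u: False, j: False, y: False}
  {y: True, u: True, j: True}
  {y: True, u: True, j: False}
  {y: True, j: True, u: False}


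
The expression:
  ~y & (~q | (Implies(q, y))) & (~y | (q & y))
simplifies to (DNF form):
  ~q & ~y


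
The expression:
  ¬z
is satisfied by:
  {z: False}


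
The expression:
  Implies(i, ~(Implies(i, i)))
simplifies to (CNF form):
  ~i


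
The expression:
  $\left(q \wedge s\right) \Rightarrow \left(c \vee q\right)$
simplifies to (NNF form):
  $\text{True}$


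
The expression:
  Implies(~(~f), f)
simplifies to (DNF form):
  True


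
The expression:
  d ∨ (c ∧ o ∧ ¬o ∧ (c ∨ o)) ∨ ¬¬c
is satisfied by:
  {d: True, c: True}
  {d: True, c: False}
  {c: True, d: False}


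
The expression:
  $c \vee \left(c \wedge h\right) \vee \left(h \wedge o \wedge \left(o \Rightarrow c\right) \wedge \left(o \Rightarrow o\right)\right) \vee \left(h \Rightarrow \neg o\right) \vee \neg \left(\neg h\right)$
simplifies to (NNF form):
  $\text{True}$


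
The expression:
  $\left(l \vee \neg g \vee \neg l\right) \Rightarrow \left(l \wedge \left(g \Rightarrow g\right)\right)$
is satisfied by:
  {l: True}


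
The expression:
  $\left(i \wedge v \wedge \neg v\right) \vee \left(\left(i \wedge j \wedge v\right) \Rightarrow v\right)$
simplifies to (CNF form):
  $\text{True}$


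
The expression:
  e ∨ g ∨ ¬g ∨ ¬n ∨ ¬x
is always true.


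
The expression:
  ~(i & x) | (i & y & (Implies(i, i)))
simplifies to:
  y | ~i | ~x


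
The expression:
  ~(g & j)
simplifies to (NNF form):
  ~g | ~j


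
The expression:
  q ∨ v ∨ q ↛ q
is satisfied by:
  {q: True, v: True}
  {q: True, v: False}
  {v: True, q: False}


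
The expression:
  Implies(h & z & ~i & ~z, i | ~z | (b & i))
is always true.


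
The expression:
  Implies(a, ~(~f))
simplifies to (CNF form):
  f | ~a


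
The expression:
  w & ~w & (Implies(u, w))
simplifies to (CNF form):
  False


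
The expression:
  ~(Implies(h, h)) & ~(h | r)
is never true.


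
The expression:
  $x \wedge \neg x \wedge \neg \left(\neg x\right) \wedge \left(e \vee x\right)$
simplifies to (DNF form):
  $\text{False}$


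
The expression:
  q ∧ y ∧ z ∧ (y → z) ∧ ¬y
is never true.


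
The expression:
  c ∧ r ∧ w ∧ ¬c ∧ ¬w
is never true.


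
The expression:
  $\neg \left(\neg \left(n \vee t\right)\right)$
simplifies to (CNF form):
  $n \vee t$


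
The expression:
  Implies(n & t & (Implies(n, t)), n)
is always true.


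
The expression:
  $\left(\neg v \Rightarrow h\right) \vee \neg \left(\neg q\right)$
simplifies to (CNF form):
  $h \vee q \vee v$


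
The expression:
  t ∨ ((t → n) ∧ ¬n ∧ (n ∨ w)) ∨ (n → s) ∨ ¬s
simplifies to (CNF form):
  True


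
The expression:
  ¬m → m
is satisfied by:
  {m: True}


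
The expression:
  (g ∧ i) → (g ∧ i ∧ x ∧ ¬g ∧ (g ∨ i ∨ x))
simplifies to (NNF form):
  ¬g ∨ ¬i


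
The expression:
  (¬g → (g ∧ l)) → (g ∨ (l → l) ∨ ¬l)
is always true.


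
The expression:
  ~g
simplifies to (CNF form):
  ~g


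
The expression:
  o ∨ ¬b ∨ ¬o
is always true.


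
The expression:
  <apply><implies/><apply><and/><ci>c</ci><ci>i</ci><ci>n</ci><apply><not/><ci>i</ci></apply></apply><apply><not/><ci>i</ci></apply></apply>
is always true.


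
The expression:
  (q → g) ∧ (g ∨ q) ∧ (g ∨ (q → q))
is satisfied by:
  {g: True}


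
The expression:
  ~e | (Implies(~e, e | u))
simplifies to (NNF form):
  True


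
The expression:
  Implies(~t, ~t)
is always true.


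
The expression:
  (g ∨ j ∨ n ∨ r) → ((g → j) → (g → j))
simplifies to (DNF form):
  True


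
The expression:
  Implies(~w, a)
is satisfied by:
  {a: True, w: True}
  {a: True, w: False}
  {w: True, a: False}


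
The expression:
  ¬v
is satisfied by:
  {v: False}


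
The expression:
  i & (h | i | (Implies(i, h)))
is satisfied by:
  {i: True}


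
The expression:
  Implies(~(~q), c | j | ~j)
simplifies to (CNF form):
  True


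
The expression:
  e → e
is always true.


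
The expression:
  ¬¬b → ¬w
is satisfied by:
  {w: False, b: False}
  {b: True, w: False}
  {w: True, b: False}


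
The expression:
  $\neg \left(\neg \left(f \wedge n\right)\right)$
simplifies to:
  $f \wedge n$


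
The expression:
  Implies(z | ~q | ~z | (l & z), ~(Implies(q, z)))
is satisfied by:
  {q: True, z: False}


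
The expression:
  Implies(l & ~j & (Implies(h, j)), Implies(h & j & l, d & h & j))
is always true.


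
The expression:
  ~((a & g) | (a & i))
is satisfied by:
  {g: False, a: False, i: False}
  {i: True, g: False, a: False}
  {g: True, i: False, a: False}
  {i: True, g: True, a: False}
  {a: True, i: False, g: False}


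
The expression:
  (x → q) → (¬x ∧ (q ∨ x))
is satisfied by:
  {q: True, x: False}
  {x: True, q: False}


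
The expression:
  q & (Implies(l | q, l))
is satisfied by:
  {q: True, l: True}


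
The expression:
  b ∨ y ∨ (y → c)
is always true.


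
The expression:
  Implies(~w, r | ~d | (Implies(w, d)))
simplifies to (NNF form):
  True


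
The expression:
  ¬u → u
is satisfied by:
  {u: True}


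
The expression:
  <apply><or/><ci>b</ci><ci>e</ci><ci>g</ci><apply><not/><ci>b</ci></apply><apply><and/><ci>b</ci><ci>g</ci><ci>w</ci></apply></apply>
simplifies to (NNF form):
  <true/>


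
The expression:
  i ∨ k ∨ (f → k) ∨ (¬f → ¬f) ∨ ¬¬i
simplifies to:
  True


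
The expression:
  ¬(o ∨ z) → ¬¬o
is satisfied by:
  {o: True, z: True}
  {o: True, z: False}
  {z: True, o: False}


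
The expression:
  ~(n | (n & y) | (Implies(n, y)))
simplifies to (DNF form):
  False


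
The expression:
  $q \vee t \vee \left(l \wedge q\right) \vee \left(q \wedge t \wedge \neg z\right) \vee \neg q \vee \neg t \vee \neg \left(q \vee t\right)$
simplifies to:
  $\text{True}$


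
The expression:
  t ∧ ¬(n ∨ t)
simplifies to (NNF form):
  False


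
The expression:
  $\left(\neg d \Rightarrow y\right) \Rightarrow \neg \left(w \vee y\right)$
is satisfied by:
  {y: False, w: False, d: False}
  {d: True, y: False, w: False}
  {w: True, y: False, d: False}


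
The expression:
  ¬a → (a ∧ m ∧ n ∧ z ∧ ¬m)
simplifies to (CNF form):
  a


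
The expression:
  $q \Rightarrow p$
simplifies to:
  $p \vee \neg q$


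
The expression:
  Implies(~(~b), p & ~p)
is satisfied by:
  {b: False}


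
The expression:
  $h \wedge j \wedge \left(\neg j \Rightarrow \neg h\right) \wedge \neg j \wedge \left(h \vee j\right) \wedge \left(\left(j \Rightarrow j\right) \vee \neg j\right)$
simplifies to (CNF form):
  $\text{False}$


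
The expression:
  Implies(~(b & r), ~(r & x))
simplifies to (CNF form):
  b | ~r | ~x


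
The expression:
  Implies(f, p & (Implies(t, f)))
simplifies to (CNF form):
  p | ~f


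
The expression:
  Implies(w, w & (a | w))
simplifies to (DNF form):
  True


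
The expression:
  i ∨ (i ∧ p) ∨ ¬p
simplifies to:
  i ∨ ¬p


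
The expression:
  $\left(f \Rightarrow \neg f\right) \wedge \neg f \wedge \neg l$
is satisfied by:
  {l: False, f: False}


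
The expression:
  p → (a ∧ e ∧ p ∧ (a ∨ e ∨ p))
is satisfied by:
  {a: True, e: True, p: False}
  {a: True, e: False, p: False}
  {e: True, a: False, p: False}
  {a: False, e: False, p: False}
  {a: True, p: True, e: True}


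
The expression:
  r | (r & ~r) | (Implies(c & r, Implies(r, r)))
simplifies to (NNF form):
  True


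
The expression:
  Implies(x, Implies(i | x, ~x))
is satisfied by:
  {x: False}


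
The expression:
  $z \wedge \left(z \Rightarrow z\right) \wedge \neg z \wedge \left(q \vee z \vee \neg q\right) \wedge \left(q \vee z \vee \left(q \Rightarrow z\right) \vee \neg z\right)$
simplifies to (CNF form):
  $\text{False}$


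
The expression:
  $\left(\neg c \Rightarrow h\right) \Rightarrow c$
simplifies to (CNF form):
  $c \vee \neg h$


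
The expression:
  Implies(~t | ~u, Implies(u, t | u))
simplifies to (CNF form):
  True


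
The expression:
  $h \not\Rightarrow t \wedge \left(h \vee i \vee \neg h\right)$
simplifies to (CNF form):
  $h \wedge \neg t$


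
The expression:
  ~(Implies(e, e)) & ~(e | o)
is never true.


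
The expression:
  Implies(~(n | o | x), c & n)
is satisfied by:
  {n: True, x: True, o: True}
  {n: True, x: True, o: False}
  {n: True, o: True, x: False}
  {n: True, o: False, x: False}
  {x: True, o: True, n: False}
  {x: True, o: False, n: False}
  {o: True, x: False, n: False}


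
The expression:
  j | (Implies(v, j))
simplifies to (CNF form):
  j | ~v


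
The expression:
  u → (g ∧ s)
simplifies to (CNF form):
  (g ∨ ¬u) ∧ (s ∨ ¬u)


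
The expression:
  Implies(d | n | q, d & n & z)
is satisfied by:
  {z: True, q: False, n: False, d: False}
  {d: False, q: False, z: False, n: False}
  {n: True, d: True, z: True, q: False}
  {n: True, d: True, z: True, q: True}


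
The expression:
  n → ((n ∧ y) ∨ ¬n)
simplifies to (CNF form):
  y ∨ ¬n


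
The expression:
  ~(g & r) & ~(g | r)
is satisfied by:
  {g: False, r: False}


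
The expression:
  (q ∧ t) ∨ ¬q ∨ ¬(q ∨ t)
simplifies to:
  t ∨ ¬q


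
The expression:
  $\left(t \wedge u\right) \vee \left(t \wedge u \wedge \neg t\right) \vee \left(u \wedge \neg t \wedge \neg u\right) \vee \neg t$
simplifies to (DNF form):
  $u \vee \neg t$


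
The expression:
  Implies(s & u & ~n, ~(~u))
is always true.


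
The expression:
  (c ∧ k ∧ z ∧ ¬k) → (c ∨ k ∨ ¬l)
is always true.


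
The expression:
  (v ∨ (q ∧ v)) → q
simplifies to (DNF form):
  q ∨ ¬v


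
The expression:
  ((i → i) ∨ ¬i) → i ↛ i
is never true.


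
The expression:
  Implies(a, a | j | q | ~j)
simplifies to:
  True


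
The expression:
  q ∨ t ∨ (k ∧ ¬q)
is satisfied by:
  {t: True, k: True, q: True}
  {t: True, k: True, q: False}
  {t: True, q: True, k: False}
  {t: True, q: False, k: False}
  {k: True, q: True, t: False}
  {k: True, q: False, t: False}
  {q: True, k: False, t: False}


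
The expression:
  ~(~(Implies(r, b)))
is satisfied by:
  {b: True, r: False}
  {r: False, b: False}
  {r: True, b: True}


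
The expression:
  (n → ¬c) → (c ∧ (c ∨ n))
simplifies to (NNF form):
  c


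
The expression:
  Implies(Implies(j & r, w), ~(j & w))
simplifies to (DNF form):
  ~j | ~w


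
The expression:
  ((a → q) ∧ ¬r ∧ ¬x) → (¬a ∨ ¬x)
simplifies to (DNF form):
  True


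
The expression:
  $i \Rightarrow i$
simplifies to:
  $\text{True}$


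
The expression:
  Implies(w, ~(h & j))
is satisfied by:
  {w: False, h: False, j: False}
  {j: True, w: False, h: False}
  {h: True, w: False, j: False}
  {j: True, h: True, w: False}
  {w: True, j: False, h: False}
  {j: True, w: True, h: False}
  {h: True, w: True, j: False}


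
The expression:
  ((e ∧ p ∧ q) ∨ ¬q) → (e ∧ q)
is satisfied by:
  {q: True}


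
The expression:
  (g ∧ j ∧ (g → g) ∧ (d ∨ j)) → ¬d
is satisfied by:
  {g: False, d: False, j: False}
  {j: True, g: False, d: False}
  {d: True, g: False, j: False}
  {j: True, d: True, g: False}
  {g: True, j: False, d: False}
  {j: True, g: True, d: False}
  {d: True, g: True, j: False}


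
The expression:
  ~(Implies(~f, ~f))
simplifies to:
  False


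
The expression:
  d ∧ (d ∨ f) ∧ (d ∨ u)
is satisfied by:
  {d: True}


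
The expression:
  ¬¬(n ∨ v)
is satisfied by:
  {n: True, v: True}
  {n: True, v: False}
  {v: True, n: False}


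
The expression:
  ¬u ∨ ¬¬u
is always true.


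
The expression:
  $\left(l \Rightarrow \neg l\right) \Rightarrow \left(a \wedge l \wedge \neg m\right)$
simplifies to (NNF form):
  $l$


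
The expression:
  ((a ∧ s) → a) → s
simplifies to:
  s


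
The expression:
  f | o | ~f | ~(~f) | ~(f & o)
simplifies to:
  True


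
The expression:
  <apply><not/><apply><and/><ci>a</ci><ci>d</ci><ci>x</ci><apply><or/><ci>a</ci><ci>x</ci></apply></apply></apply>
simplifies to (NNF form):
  <apply><or/><apply><not/><ci>a</ci></apply><apply><not/><ci>d</ci></apply><apply><not/><ci>x</ci></apply></apply>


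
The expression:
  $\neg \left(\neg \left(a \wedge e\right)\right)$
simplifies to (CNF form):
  $a \wedge e$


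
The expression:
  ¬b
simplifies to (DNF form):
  ¬b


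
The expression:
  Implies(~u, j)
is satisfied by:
  {u: True, j: True}
  {u: True, j: False}
  {j: True, u: False}


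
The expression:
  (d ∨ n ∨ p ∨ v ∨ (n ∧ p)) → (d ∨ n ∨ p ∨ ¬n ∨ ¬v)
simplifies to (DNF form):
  True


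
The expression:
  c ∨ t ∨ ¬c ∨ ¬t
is always true.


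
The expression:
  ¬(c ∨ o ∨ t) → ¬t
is always true.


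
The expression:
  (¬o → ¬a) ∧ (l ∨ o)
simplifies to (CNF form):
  (l ∨ o) ∧ (o ∨ ¬a)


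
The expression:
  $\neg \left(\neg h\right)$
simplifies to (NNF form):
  $h$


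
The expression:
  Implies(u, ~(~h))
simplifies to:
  h | ~u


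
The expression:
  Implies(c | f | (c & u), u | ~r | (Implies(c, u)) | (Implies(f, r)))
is always true.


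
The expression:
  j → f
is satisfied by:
  {f: True, j: False}
  {j: False, f: False}
  {j: True, f: True}


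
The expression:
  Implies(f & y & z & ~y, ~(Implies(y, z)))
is always true.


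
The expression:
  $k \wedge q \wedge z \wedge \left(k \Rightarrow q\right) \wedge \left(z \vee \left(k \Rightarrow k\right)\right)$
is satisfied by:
  {z: True, q: True, k: True}


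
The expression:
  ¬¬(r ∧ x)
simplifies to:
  r ∧ x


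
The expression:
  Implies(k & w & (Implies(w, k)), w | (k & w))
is always true.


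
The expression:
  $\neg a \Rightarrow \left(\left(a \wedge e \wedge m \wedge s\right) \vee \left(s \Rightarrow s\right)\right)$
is always true.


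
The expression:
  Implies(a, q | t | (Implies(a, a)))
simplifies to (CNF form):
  True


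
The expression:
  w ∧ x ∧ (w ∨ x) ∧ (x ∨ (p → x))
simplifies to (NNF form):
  w ∧ x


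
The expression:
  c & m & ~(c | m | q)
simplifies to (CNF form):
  False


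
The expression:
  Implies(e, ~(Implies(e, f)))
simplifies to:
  ~e | ~f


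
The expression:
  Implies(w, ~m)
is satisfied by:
  {w: False, m: False}
  {m: True, w: False}
  {w: True, m: False}


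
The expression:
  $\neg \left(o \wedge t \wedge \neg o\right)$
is always true.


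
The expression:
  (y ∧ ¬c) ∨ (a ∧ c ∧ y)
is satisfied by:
  {a: True, y: True, c: False}
  {y: True, c: False, a: False}
  {a: True, c: True, y: True}


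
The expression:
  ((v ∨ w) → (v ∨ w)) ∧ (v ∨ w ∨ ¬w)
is always true.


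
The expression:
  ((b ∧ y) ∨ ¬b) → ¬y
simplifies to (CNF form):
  ¬y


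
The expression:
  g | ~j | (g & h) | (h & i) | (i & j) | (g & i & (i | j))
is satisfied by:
  {i: True, g: True, j: False}
  {i: True, g: False, j: False}
  {g: True, i: False, j: False}
  {i: False, g: False, j: False}
  {i: True, j: True, g: True}
  {i: True, j: True, g: False}
  {j: True, g: True, i: False}


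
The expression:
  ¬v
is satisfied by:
  {v: False}


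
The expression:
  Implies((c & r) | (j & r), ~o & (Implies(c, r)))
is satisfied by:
  {j: False, c: False, o: False, r: False}
  {c: True, r: False, j: False, o: False}
  {j: True, r: False, c: False, o: False}
  {c: True, j: True, r: False, o: False}
  {r: True, j: False, c: False, o: False}
  {r: True, c: True, j: False, o: False}
  {r: True, j: True, c: False, o: False}
  {r: True, c: True, j: True, o: False}
  {o: True, r: False, j: False, c: False}
  {o: True, c: True, r: False, j: False}
  {o: True, j: True, r: False, c: False}
  {o: True, c: True, j: True, r: False}
  {o: True, r: True, j: False, c: False}


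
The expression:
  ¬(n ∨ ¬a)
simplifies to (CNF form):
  a ∧ ¬n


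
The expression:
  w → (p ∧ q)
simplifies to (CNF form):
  (p ∨ ¬w) ∧ (q ∨ ¬w)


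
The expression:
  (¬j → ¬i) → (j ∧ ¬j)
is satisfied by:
  {i: True, j: False}


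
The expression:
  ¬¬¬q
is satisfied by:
  {q: False}


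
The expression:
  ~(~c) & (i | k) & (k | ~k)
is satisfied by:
  {c: True, i: True, k: True}
  {c: True, i: True, k: False}
  {c: True, k: True, i: False}


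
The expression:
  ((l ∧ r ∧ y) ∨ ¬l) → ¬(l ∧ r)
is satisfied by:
  {l: False, y: False, r: False}
  {r: True, l: False, y: False}
  {y: True, l: False, r: False}
  {r: True, y: True, l: False}
  {l: True, r: False, y: False}
  {r: True, l: True, y: False}
  {y: True, l: True, r: False}


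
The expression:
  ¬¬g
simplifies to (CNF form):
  g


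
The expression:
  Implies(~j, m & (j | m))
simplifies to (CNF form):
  j | m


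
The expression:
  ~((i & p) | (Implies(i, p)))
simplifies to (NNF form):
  i & ~p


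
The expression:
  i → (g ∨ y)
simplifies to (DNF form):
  g ∨ y ∨ ¬i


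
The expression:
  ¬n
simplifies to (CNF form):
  ¬n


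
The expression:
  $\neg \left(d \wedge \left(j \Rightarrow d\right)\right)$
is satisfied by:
  {d: False}


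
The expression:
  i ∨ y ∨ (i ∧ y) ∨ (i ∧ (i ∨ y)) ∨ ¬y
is always true.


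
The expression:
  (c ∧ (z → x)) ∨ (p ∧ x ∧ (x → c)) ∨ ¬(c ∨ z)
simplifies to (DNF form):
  (c ∧ x) ∨ ¬z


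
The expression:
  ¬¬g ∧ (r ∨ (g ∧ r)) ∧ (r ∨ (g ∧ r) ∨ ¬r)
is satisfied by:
  {r: True, g: True}


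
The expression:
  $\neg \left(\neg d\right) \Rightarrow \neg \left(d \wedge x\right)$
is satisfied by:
  {d: False, x: False}
  {x: True, d: False}
  {d: True, x: False}


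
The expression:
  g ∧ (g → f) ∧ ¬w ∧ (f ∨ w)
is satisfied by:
  {g: True, f: True, w: False}


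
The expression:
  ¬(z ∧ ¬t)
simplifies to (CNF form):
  t ∨ ¬z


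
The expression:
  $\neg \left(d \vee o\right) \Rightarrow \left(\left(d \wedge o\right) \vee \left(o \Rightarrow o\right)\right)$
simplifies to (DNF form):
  $\text{True}$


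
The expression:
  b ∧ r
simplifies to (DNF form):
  b ∧ r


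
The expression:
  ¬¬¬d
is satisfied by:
  {d: False}


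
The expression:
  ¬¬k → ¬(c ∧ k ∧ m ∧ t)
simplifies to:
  ¬c ∨ ¬k ∨ ¬m ∨ ¬t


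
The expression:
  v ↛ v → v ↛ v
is always true.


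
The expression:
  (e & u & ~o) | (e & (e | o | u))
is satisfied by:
  {e: True}


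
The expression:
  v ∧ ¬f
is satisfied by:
  {v: True, f: False}


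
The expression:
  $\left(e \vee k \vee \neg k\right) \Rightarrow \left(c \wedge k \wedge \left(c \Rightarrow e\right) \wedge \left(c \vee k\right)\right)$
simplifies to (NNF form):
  $c \wedge e \wedge k$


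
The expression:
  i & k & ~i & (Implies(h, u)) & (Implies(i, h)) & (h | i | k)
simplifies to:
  False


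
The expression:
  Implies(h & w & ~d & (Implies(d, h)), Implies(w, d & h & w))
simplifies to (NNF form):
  d | ~h | ~w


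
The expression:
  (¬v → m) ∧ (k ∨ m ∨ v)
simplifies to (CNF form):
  m ∨ v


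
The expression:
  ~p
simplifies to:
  ~p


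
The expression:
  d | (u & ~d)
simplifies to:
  d | u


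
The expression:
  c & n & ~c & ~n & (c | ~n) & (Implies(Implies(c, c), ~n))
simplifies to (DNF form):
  False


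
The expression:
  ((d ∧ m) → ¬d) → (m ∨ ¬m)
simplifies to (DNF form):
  True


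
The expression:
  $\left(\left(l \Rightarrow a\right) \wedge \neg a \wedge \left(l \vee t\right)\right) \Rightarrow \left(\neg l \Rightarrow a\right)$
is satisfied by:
  {l: True, a: True, t: False}
  {l: True, t: False, a: False}
  {a: True, t: False, l: False}
  {a: False, t: False, l: False}
  {l: True, a: True, t: True}
  {l: True, t: True, a: False}
  {a: True, t: True, l: False}


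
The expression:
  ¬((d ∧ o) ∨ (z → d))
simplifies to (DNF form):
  z ∧ ¬d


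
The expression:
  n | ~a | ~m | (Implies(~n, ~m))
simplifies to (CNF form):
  n | ~a | ~m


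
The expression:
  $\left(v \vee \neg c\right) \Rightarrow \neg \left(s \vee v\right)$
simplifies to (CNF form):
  $\neg v \wedge \left(c \vee \neg s\right)$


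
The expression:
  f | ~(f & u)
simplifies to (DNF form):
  True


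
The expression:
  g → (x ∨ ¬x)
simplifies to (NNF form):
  True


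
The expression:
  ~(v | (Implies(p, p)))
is never true.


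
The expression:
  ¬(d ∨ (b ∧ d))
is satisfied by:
  {d: False}


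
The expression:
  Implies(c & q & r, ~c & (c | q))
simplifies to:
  ~c | ~q | ~r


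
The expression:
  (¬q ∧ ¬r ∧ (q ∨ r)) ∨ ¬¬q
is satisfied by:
  {q: True}


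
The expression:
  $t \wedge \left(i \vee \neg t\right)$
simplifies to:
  $i \wedge t$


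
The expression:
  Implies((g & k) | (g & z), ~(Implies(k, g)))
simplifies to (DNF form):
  ~g | (~k & ~z)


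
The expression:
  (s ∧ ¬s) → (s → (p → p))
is always true.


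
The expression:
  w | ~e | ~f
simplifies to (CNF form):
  w | ~e | ~f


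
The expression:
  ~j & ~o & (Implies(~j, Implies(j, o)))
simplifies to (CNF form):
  ~j & ~o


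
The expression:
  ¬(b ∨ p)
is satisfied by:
  {p: False, b: False}


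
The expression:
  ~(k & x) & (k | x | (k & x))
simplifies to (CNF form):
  (k | x) & (k | ~k) & (x | ~x) & (~k | ~x)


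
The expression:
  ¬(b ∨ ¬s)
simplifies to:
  s ∧ ¬b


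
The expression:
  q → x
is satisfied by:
  {x: True, q: False}
  {q: False, x: False}
  {q: True, x: True}


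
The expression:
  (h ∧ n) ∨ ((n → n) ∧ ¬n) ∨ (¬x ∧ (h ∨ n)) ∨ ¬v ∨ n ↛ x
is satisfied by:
  {h: True, x: False, v: False, n: False}
  {h: False, x: False, v: False, n: False}
  {h: True, n: True, x: False, v: False}
  {n: True, h: False, x: False, v: False}
  {h: True, v: True, n: False, x: False}
  {v: True, n: False, x: False, h: False}
  {h: True, n: True, v: True, x: False}
  {n: True, v: True, h: False, x: False}
  {h: True, x: True, n: False, v: False}
  {x: True, n: False, v: False, h: False}
  {h: True, n: True, x: True, v: False}
  {n: True, x: True, h: False, v: False}
  {h: True, v: True, x: True, n: False}
  {v: True, x: True, n: False, h: False}
  {h: True, n: True, v: True, x: True}


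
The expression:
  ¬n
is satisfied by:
  {n: False}


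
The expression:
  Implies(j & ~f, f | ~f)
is always true.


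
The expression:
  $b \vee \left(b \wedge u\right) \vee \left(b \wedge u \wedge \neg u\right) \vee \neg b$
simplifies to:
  $\text{True}$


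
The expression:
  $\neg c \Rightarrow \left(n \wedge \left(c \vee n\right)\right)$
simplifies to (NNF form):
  $c \vee n$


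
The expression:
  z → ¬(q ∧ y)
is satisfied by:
  {q: False, z: False, y: False}
  {y: True, q: False, z: False}
  {z: True, q: False, y: False}
  {y: True, z: True, q: False}
  {q: True, y: False, z: False}
  {y: True, q: True, z: False}
  {z: True, q: True, y: False}


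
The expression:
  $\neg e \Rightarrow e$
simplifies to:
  $e$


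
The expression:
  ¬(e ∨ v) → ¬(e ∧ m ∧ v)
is always true.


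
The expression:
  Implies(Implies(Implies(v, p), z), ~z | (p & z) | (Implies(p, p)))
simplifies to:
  True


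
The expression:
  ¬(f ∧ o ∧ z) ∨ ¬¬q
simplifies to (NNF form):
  q ∨ ¬f ∨ ¬o ∨ ¬z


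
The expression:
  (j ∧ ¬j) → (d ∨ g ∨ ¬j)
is always true.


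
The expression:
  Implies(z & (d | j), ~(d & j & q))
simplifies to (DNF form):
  ~d | ~j | ~q | ~z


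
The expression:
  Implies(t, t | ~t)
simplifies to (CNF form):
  True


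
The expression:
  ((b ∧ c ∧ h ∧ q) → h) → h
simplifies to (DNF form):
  h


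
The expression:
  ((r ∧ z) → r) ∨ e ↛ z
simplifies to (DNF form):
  True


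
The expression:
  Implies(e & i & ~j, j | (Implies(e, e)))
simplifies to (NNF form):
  True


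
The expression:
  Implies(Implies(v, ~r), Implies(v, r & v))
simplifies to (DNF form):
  r | ~v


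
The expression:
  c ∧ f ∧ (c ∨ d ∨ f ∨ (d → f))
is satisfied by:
  {c: True, f: True}


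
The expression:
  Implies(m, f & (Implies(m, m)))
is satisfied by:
  {f: True, m: False}
  {m: False, f: False}
  {m: True, f: True}


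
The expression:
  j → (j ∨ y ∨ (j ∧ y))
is always true.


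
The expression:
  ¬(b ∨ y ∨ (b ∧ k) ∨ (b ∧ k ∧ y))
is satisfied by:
  {y: False, b: False}


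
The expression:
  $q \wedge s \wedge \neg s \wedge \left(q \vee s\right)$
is never true.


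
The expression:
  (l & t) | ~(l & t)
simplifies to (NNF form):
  True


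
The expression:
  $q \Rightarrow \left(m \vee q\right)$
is always true.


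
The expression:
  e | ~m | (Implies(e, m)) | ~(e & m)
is always true.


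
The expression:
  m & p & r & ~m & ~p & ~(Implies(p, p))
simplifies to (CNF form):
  False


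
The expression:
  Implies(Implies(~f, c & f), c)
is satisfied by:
  {c: True, f: False}
  {f: False, c: False}
  {f: True, c: True}


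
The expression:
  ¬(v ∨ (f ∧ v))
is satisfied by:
  {v: False}


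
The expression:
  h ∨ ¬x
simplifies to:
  h ∨ ¬x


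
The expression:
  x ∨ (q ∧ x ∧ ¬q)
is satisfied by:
  {x: True}


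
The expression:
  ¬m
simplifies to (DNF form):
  ¬m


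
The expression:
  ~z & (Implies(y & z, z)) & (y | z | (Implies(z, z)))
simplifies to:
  ~z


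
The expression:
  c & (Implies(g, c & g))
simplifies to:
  c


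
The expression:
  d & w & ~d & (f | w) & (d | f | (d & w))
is never true.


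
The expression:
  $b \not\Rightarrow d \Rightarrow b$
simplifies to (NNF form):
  $\text{True}$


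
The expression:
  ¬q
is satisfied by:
  {q: False}


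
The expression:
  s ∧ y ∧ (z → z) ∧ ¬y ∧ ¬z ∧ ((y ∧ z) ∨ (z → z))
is never true.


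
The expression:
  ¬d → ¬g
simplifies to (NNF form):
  d ∨ ¬g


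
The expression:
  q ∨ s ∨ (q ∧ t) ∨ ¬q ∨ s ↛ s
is always true.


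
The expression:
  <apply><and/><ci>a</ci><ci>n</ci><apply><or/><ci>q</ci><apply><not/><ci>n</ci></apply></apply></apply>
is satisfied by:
  {a: True, q: True, n: True}


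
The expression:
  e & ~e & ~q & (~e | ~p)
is never true.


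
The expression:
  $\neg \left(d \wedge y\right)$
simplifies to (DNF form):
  $\neg d \vee \neg y$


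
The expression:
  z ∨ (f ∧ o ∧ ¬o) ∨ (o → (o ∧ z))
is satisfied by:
  {z: True, o: False}
  {o: False, z: False}
  {o: True, z: True}


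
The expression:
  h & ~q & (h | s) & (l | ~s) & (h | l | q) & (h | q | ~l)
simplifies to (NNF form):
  h & ~q & (l | ~s)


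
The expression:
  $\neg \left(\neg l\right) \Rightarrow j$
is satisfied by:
  {j: True, l: False}
  {l: False, j: False}
  {l: True, j: True}


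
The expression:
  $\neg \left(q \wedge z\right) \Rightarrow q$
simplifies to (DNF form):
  $q$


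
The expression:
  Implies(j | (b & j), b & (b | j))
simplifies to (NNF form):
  b | ~j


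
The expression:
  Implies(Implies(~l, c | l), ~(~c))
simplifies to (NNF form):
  c | ~l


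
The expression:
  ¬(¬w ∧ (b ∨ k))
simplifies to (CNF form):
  (w ∨ ¬b) ∧ (w ∨ ¬k)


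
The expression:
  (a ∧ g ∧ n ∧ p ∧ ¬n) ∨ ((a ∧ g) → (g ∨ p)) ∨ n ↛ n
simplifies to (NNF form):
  True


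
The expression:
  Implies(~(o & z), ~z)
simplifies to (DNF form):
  o | ~z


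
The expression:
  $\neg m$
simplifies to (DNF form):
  $\neg m$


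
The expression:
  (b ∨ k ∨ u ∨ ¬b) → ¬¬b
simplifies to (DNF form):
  b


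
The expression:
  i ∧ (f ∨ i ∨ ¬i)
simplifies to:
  i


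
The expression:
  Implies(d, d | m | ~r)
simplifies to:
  True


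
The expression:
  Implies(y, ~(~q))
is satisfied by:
  {q: True, y: False}
  {y: False, q: False}
  {y: True, q: True}


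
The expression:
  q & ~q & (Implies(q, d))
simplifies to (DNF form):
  False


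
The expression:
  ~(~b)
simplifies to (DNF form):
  b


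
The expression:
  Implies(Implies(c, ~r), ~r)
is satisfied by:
  {c: True, r: False}
  {r: False, c: False}
  {r: True, c: True}


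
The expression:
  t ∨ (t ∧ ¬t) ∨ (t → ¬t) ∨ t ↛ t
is always true.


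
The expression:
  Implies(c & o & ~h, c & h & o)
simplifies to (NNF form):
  h | ~c | ~o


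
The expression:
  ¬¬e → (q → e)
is always true.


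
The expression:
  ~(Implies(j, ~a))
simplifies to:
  a & j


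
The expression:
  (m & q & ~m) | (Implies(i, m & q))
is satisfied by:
  {m: True, q: True, i: False}
  {m: True, q: False, i: False}
  {q: True, m: False, i: False}
  {m: False, q: False, i: False}
  {i: True, m: True, q: True}


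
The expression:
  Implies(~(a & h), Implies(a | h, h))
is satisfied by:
  {h: True, a: False}
  {a: False, h: False}
  {a: True, h: True}


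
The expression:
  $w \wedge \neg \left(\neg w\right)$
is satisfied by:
  {w: True}


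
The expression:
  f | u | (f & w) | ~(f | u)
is always true.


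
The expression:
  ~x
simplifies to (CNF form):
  ~x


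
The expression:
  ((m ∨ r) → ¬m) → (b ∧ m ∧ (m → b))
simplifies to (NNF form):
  m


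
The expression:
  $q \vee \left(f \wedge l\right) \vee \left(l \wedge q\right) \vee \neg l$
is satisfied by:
  {q: True, f: True, l: False}
  {q: True, l: False, f: False}
  {f: True, l: False, q: False}
  {f: False, l: False, q: False}
  {q: True, f: True, l: True}
  {q: True, l: True, f: False}
  {f: True, l: True, q: False}


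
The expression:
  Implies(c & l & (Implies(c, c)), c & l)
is always true.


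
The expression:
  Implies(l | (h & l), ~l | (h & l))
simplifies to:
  h | ~l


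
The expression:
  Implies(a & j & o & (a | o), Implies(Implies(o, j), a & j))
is always true.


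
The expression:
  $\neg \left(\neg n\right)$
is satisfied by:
  {n: True}


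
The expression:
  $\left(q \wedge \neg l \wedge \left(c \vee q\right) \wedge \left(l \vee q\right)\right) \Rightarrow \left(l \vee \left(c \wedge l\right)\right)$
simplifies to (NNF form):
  $l \vee \neg q$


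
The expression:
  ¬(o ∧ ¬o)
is always true.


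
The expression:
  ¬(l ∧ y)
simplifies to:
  ¬l ∨ ¬y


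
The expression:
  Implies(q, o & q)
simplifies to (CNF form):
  o | ~q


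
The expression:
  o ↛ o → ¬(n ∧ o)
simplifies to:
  True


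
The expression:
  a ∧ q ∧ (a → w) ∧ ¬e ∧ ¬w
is never true.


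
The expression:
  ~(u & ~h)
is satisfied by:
  {h: True, u: False}
  {u: False, h: False}
  {u: True, h: True}


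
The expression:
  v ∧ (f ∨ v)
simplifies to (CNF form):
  v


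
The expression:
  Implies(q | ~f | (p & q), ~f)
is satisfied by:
  {q: False, f: False}
  {f: True, q: False}
  {q: True, f: False}


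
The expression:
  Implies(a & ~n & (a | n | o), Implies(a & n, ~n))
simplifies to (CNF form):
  True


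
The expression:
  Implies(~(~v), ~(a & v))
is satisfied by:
  {v: False, a: False}
  {a: True, v: False}
  {v: True, a: False}


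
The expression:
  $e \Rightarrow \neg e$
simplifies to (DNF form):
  $\neg e$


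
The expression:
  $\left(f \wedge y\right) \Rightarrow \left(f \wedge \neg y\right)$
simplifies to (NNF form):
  $\neg f \vee \neg y$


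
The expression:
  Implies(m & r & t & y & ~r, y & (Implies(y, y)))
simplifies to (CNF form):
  True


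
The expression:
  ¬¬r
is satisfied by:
  {r: True}


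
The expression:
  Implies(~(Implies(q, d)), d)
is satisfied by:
  {d: True, q: False}
  {q: False, d: False}
  {q: True, d: True}


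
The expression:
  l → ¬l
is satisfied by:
  {l: False}


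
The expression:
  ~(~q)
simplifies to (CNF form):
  q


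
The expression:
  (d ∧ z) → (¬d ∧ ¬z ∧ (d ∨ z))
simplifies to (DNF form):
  ¬d ∨ ¬z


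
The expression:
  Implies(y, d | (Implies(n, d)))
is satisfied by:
  {d: True, y: False, n: False}
  {y: False, n: False, d: False}
  {n: True, d: True, y: False}
  {n: True, y: False, d: False}
  {d: True, y: True, n: False}
  {y: True, d: False, n: False}
  {n: True, y: True, d: True}


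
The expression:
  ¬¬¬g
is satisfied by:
  {g: False}


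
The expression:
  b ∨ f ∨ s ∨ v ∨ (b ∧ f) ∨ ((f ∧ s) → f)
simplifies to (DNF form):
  True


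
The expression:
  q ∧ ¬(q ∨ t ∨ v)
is never true.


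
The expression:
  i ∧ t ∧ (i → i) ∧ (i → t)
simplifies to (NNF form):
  i ∧ t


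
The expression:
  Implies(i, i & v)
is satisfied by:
  {v: True, i: False}
  {i: False, v: False}
  {i: True, v: True}


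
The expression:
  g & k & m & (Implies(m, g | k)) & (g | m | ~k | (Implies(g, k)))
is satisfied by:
  {m: True, g: True, k: True}


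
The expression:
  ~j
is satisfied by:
  {j: False}


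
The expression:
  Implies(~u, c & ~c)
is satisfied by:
  {u: True}


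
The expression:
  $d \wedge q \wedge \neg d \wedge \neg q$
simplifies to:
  $\text{False}$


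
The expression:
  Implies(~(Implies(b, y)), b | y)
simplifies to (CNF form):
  True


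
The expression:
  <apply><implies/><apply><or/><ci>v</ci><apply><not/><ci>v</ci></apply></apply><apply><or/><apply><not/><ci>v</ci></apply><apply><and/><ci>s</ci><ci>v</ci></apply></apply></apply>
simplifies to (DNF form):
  <apply><or/><ci>s</ci><apply><not/><ci>v</ci></apply></apply>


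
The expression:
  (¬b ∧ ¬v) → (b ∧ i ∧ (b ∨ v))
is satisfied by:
  {b: True, v: True}
  {b: True, v: False}
  {v: True, b: False}


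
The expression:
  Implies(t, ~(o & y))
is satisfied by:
  {o: False, t: False, y: False}
  {y: True, o: False, t: False}
  {t: True, o: False, y: False}
  {y: True, t: True, o: False}
  {o: True, y: False, t: False}
  {y: True, o: True, t: False}
  {t: True, o: True, y: False}


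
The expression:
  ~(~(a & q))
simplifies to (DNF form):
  a & q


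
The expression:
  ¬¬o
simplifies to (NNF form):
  o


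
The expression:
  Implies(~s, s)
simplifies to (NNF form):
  s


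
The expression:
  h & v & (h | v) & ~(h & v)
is never true.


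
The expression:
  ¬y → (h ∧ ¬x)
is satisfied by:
  {y: True, h: True, x: False}
  {y: True, h: False, x: False}
  {y: True, x: True, h: True}
  {y: True, x: True, h: False}
  {h: True, x: False, y: False}


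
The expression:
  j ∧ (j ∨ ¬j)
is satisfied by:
  {j: True}


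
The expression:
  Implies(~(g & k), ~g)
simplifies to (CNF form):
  k | ~g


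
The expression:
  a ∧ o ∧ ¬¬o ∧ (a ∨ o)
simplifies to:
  a ∧ o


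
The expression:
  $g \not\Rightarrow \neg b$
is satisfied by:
  {b: True, g: True}


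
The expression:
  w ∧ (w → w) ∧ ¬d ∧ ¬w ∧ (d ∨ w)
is never true.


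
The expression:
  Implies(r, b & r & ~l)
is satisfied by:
  {b: True, l: False, r: False}
  {l: False, r: False, b: False}
  {b: True, l: True, r: False}
  {l: True, b: False, r: False}
  {r: True, b: True, l: False}


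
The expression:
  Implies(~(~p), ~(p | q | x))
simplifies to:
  ~p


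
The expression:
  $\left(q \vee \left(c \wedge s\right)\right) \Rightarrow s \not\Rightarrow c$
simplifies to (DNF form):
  $\left(s \wedge \neg c\right) \vee \left(\neg q \wedge \neg s\right)$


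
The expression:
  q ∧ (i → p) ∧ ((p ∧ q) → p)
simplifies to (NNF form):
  q ∧ (p ∨ ¬i)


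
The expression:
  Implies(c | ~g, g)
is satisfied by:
  {g: True}


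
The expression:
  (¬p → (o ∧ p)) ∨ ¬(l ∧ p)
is always true.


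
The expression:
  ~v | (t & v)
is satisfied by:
  {t: True, v: False}
  {v: False, t: False}
  {v: True, t: True}


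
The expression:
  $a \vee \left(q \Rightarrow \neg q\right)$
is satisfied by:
  {a: True, q: False}
  {q: False, a: False}
  {q: True, a: True}
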